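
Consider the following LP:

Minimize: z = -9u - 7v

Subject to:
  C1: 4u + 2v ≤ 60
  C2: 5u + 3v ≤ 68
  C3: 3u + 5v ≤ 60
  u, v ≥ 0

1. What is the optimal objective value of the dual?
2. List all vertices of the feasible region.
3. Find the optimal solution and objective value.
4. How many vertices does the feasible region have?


1. -132
2. (0, 0), (13.6, 0), (10, 6), (0, 12)
3. u = 10, v = 6, z = -132
4. 4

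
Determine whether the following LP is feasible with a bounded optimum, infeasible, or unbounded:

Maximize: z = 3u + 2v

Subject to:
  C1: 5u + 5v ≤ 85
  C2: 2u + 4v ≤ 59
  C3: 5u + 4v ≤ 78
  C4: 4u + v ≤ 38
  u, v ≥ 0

Feasible with a bounded optimal solution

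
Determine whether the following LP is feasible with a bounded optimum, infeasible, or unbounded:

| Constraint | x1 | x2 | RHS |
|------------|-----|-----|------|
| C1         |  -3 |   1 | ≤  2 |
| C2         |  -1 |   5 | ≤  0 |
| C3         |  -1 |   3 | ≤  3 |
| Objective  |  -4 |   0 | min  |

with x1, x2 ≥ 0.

Unbounded (objective can decrease without bound)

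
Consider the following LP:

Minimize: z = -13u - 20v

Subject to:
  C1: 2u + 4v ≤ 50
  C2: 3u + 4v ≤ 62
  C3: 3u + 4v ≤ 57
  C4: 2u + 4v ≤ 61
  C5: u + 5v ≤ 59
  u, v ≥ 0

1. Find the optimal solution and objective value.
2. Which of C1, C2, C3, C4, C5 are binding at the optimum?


1. u = 7, v = 9, z = -271
2. C1, C3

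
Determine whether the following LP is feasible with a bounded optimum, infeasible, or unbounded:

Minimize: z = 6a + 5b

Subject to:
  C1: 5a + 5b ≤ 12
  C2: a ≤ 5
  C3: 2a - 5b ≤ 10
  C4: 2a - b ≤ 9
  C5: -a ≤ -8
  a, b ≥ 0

Infeasible (no feasible solution exists)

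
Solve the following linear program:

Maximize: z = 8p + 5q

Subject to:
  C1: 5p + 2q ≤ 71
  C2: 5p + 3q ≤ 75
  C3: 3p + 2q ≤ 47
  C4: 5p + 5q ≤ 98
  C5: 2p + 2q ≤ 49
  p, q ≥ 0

Evaluate the objective at each vertex of the feasible region:
  z(0, 0) = 0
  z(14.2, 0) = 113.6
  z(12.6, 4) = 120.8
  z(9, 10) = 122  ←
  z(7.8, 11.8) = 121.4
  z(0, 19.6) = 98
The maximum is at p = 9, q = 10.

p = 9, q = 10, z = 122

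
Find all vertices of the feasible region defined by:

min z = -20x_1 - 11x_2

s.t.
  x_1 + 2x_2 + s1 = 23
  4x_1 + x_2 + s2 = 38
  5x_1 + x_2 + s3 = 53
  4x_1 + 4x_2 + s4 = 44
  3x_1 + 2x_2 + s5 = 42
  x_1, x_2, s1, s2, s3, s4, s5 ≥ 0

(0, 0), (9.5, 0), (9, 2), (0, 11)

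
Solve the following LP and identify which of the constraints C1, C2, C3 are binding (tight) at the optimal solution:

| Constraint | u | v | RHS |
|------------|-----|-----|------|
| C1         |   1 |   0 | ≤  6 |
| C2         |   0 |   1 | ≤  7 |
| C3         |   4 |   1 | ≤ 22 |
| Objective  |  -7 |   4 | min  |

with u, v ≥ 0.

At u = 5.5, v = 0, compute slack b - a·x for each constraint:
  C1: 6 − 5.5 = 0.5  (slack)
  C2: 7 − 0 = 7  (slack)
  C3: 22 − 22 = 0  (binding)

Optimal: u = 5.5, v = 0
Binding: C3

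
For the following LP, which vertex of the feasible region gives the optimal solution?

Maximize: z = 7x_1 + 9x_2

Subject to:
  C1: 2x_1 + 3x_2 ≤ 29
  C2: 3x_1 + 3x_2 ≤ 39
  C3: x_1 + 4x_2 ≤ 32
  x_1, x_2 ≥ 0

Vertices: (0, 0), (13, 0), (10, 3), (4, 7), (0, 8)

Evaluate the objective at each vertex of the feasible region:
  z(0, 0) = 0
  z(13, 0) = 91
  z(10, 3) = 97  ←
  z(4, 7) = 91
  z(0, 8) = 72
The maximum is at x_1 = 10, x_2 = 3.

(10, 3)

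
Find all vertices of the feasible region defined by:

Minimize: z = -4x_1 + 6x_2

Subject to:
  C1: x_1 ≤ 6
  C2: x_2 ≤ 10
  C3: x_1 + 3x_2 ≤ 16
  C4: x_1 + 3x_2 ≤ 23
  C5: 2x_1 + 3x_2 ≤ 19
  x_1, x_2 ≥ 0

(0, 0), (6, 0), (6, 2.333), (3, 4.333), (0, 5.333)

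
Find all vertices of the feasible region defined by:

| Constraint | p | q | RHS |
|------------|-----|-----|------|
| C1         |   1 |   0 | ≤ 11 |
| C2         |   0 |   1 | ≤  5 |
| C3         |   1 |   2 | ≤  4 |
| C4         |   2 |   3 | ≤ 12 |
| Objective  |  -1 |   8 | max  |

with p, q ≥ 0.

(0, 0), (4, 0), (0, 2)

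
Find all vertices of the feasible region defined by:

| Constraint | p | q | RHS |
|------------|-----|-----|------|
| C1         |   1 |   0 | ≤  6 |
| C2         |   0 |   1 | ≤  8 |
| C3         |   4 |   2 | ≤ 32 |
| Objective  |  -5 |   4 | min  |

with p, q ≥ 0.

(0, 0), (6, 0), (6, 4), (4, 8), (0, 8)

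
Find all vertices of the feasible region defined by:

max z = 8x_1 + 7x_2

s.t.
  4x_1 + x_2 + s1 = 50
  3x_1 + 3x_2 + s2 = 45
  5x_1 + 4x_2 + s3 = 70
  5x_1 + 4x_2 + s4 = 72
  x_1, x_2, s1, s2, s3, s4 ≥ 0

(0, 0), (12.5, 0), (11.82, 2.727), (10, 5), (0, 15)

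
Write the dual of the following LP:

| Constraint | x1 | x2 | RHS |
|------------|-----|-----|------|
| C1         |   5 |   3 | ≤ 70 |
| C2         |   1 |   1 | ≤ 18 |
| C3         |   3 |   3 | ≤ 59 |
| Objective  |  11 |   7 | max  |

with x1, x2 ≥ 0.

Primal max cᵀx s.t. Ax ≤ b, x ≥ 0  →  Dual min bᵀy s.t. Aᵀy ≥ c, y ≥ 0.

Minimize: z = 70y1 + 18y2 + 59y3

Subject to:
  5y1 + y2 + 3y3 ≥ 11
  3y1 + y2 + 3y3 ≥ 7
  y1, y2, y3 ≥ 0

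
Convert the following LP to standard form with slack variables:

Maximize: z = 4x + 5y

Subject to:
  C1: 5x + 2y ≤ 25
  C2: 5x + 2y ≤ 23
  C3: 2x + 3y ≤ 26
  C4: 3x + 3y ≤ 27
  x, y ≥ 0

max z = 4x + 5y

s.t.
  5x + 2y + s1 = 25
  5x + 2y + s2 = 23
  2x + 3y + s3 = 26
  3x + 3y + s4 = 27
  x, y, s1, s2, s3, s4 ≥ 0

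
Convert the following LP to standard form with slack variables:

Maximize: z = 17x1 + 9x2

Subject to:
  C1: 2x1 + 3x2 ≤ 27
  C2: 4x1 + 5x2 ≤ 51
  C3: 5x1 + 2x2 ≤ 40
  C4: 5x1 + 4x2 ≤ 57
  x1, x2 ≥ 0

max z = 17x1 + 9x2

s.t.
  2x1 + 3x2 + s1 = 27
  4x1 + 5x2 + s2 = 51
  5x1 + 2x2 + s3 = 40
  5x1 + 4x2 + s4 = 57
  x1, x2, s1, s2, s3, s4 ≥ 0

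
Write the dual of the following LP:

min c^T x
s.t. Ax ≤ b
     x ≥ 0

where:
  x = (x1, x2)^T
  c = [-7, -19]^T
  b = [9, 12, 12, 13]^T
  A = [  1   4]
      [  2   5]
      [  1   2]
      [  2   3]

Primal min cᵀx s.t. Ax ≤ b, x ≥ 0  →  Dual max −bᵀy s.t. Aᵀy ≥ −c, y ≥ 0.

Maximize: z = -9y1 - 12y2 - 12y3 - 13y4

Subject to:
  y1 + 2y2 + y3 + 2y4 ≥ 7
  4y1 + 5y2 + 2y3 + 3y4 ≥ 19
  y1, y2, y3, y4 ≥ 0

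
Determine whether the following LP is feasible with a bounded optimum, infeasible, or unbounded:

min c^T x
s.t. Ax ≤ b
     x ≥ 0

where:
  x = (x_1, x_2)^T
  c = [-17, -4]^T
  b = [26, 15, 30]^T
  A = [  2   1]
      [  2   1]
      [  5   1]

Feasible with a bounded optimal solution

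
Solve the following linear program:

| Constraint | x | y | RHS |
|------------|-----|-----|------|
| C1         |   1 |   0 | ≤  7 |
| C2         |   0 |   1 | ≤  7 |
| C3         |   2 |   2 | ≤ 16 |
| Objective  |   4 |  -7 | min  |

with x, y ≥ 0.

Evaluate the objective at each vertex of the feasible region:
  z(0, 0) = 0
  z(7, 0) = 28
  z(7, 1) = 21
  z(1, 7) = -45
  z(0, 7) = -49  ←
The minimum is at x = 0, y = 7.

x = 0, y = 7, z = -49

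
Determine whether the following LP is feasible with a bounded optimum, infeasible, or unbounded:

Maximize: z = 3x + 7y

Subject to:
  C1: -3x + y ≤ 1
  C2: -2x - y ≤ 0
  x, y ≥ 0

Unbounded (objective can increase without bound)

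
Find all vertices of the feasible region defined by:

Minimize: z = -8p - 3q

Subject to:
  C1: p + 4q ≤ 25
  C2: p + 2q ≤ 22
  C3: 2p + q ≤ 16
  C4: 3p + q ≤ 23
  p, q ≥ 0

(0, 0), (7.667, 0), (7, 2), (5.571, 4.857), (0, 6.25)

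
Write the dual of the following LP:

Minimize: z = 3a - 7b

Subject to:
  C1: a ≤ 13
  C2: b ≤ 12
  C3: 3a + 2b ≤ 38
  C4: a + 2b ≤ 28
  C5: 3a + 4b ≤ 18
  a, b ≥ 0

Primal min cᵀx s.t. Ax ≤ b, x ≥ 0  →  Dual max −bᵀy s.t. Aᵀy ≥ −c, y ≥ 0.

Maximize: z = -13y1 - 12y2 - 38y3 - 28y4 - 18y5

Subject to:
  y1 + 3y3 + y4 + 3y5 ≥ -3
  y2 + 2y3 + 2y4 + 4y5 ≥ 7
  y1, y2, y3, y4, y5 ≥ 0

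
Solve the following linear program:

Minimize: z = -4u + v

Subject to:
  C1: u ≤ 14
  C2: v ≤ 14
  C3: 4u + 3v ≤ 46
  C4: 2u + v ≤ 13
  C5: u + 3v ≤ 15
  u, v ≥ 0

Evaluate the objective at each vertex of the feasible region:
  z(0, 0) = 0
  z(6.5, 0) = -26  ←
  z(4.8, 3.4) = -15.8
  z(0, 5) = 5
The minimum is at u = 6.5, v = 0.

u = 6.5, v = 0, z = -26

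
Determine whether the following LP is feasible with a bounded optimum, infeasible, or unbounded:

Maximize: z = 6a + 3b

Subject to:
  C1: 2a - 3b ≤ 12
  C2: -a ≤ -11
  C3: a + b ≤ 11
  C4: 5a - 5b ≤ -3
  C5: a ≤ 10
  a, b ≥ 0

Infeasible (no feasible solution exists)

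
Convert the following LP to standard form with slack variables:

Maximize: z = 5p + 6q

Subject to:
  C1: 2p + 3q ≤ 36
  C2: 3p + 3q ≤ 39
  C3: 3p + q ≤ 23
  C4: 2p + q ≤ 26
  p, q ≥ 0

max z = 5p + 6q

s.t.
  2p + 3q + s1 = 36
  3p + 3q + s2 = 39
  3p + q + s3 = 23
  2p + q + s4 = 26
  p, q, s1, s2, s3, s4 ≥ 0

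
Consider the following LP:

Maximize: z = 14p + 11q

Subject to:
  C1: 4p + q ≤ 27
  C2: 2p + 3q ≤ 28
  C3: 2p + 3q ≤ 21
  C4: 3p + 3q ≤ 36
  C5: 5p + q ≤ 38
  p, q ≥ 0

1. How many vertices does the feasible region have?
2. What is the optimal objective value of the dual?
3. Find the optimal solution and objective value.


1. 4
2. 117
3. p = 6, q = 3, z = 117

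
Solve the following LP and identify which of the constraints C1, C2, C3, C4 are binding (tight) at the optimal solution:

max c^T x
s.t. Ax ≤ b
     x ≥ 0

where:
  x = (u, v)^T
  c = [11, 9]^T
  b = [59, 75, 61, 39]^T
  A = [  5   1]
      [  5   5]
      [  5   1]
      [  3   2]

At u = 9, v = 6, compute slack b - a·x for each constraint:
  C1: 59 − 51 = 8  (slack)
  C2: 75 − 75 = 0  (binding)
  C3: 61 − 51 = 10  (slack)
  C4: 39 − 39 = 0  (binding)

Optimal: u = 9, v = 6
Binding: C2, C4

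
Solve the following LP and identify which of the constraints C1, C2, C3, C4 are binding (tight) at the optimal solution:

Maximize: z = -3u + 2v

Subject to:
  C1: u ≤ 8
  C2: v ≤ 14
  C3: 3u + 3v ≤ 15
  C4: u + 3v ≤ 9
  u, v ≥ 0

At u = 0, v = 3, compute slack b - a·x for each constraint:
  C1: 8 − 0 = 8  (slack)
  C2: 14 − 3 = 11  (slack)
  C3: 15 − 9 = 6  (slack)
  C4: 9 − 9 = 0  (binding)

Optimal: u = 0, v = 3
Binding: C4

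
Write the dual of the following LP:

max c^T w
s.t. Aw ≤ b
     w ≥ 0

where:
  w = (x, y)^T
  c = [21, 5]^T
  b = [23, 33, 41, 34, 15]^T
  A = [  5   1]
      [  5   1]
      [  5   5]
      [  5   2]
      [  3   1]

Primal max cᵀx s.t. Ax ≤ b, x ≥ 0  →  Dual min bᵀy s.t. Aᵀy ≥ c, y ≥ 0.

Minimize: z = 23y1 + 33y2 + 41y3 + 34y4 + 15y5

Subject to:
  5y1 + 5y2 + 5y3 + 5y4 + 3y5 ≥ 21
  y1 + y2 + 5y3 + 2y4 + y5 ≥ 5
  y1, y2, y3, y4, y5 ≥ 0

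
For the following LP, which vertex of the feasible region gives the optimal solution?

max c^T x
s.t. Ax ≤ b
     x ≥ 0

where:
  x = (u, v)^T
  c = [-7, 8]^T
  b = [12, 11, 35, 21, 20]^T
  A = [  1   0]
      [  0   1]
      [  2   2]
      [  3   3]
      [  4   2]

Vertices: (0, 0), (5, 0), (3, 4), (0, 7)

Evaluate the objective at each vertex of the feasible region:
  z(0, 0) = 0
  z(5, 0) = -35
  z(3, 4) = 11
  z(0, 7) = 56  ←
The maximum is at u = 0, v = 7.

(0, 7)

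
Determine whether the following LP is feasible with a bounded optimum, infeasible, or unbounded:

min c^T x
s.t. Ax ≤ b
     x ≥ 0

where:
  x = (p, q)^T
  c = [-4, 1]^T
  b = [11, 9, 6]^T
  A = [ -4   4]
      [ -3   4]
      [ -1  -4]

Unbounded (objective can decrease without bound)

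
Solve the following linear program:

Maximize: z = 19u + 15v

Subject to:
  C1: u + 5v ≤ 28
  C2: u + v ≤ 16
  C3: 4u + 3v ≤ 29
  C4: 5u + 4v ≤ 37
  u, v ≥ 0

Evaluate the objective at each vertex of the feasible region:
  z(0, 0) = 0
  z(7.25, 0) = 137.8
  z(5, 3) = 140  ←
  z(3.476, 4.905) = 139.6
  z(0, 5.6) = 84
The maximum is at u = 5, v = 3.

u = 5, v = 3, z = 140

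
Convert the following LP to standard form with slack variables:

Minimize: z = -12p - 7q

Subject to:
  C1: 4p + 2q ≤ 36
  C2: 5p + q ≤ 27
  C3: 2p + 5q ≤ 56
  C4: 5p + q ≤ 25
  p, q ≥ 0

min z = -12p - 7q

s.t.
  4p + 2q + s1 = 36
  5p + q + s2 = 27
  2p + 5q + s3 = 56
  5p + q + s4 = 25
  p, q, s1, s2, s3, s4 ≥ 0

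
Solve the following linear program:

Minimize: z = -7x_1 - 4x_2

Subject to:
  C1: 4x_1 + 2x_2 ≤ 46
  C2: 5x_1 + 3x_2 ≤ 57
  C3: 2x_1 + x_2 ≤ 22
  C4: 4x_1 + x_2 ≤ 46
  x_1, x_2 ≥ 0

Evaluate the objective at each vertex of the feasible region:
  z(0, 0) = 0
  z(11, 0) = -77
  z(9, 4) = -79  ←
  z(0, 19) = -76
The minimum is at x_1 = 9, x_2 = 4.

x_1 = 9, x_2 = 4, z = -79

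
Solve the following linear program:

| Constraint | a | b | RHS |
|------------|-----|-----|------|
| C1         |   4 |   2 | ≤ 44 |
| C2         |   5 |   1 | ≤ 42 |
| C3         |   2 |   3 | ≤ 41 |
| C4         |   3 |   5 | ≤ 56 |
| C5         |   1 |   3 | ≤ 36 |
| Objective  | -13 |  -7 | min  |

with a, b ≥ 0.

Evaluate the objective at each vertex of the feasible region:
  z(0, 0) = 0
  z(8.4, 0) = -109.2
  z(7, 7) = -140  ←
  z(0, 11.2) = -78.4
The minimum is at a = 7, b = 7.

a = 7, b = 7, z = -140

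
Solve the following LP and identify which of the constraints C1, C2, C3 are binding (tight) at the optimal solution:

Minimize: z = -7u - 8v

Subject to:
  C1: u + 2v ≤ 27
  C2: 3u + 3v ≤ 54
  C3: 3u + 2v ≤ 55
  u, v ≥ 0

At u = 9, v = 9, compute slack b - a·x for each constraint:
  C1: 27 − 27 = 0  (binding)
  C2: 54 − 54 = 0  (binding)
  C3: 55 − 45 = 10  (slack)

Optimal: u = 9, v = 9
Binding: C1, C2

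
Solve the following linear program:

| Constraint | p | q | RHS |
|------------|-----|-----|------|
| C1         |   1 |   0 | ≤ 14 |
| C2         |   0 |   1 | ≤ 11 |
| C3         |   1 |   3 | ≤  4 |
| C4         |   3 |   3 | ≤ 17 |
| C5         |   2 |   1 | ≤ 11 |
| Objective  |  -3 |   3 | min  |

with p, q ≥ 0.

Evaluate the objective at each vertex of the feasible region:
  z(0, 0) = 0
  z(4, 0) = -12  ←
  z(0, 1.333) = 4
The minimum is at p = 4, q = 0.

p = 4, q = 0, z = -12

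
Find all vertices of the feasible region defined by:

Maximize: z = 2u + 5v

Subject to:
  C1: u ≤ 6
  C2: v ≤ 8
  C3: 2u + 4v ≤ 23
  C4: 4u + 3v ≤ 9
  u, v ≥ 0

(0, 0), (2.25, 0), (0, 3)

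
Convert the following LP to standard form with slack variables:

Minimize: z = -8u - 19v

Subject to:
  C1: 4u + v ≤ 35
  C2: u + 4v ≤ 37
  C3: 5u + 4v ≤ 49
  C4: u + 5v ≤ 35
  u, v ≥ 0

min z = -8u - 19v

s.t.
  4u + v + s1 = 35
  u + 4v + s2 = 37
  5u + 4v + s3 = 49
  u + 5v + s4 = 35
  u, v, s1, s2, s3, s4 ≥ 0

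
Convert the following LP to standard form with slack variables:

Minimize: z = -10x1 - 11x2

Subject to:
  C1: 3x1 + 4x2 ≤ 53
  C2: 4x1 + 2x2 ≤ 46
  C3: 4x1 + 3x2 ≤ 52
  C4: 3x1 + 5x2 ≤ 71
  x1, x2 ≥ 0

min z = -10x1 - 11x2

s.t.
  3x1 + 4x2 + s1 = 53
  4x1 + 2x2 + s2 = 46
  4x1 + 3x2 + s3 = 52
  3x1 + 5x2 + s4 = 71
  x1, x2, s1, s2, s3, s4 ≥ 0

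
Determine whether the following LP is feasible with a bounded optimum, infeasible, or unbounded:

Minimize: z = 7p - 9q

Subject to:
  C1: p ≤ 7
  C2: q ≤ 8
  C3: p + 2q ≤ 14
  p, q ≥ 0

Feasible with a bounded optimal solution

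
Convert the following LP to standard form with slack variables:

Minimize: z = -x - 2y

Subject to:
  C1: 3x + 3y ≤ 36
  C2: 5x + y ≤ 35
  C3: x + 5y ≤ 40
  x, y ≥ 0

min z = -x - 2y

s.t.
  3x + 3y + s1 = 36
  5x + y + s2 = 35
  x + 5y + s3 = 40
  x, y, s1, s2, s3 ≥ 0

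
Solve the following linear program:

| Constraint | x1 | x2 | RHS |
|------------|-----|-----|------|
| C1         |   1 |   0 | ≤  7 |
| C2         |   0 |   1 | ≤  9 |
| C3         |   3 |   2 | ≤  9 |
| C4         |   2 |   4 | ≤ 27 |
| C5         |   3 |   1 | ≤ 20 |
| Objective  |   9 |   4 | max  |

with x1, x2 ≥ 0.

Evaluate the objective at each vertex of the feasible region:
  z(0, 0) = 0
  z(3, 0) = 27  ←
  z(0, 4.5) = 18
The maximum is at x1 = 3, x2 = 0.

x1 = 3, x2 = 0, z = 27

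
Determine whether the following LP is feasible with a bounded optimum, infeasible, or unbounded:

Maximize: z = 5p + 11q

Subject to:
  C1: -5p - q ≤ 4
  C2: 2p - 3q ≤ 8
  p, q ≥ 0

Unbounded (objective can increase without bound)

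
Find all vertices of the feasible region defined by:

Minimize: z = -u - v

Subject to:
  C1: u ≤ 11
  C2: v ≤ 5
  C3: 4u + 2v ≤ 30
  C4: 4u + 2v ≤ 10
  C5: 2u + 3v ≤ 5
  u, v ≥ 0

(0, 0), (2.5, 0), (0, 1.667)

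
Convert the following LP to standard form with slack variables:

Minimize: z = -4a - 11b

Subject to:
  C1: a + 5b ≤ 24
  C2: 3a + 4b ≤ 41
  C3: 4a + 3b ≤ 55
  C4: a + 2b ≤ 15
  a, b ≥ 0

min z = -4a - 11b

s.t.
  a + 5b + s1 = 24
  3a + 4b + s2 = 41
  4a + 3b + s3 = 55
  a + 2b + s4 = 15
  a, b, s1, s2, s3, s4 ≥ 0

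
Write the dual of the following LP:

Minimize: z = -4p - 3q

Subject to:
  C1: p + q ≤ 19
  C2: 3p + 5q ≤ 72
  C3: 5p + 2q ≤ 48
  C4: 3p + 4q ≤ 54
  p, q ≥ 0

Primal min cᵀx s.t. Ax ≤ b, x ≥ 0  →  Dual max −bᵀy s.t. Aᵀy ≥ −c, y ≥ 0.

Maximize: z = -19y1 - 72y2 - 48y3 - 54y4

Subject to:
  y1 + 3y2 + 5y3 + 3y4 ≥ 4
  y1 + 5y2 + 2y3 + 4y4 ≥ 3
  y1, y2, y3, y4 ≥ 0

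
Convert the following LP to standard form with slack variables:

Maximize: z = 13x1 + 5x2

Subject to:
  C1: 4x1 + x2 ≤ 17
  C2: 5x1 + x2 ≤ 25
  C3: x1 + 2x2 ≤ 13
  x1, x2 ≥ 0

max z = 13x1 + 5x2

s.t.
  4x1 + x2 + s1 = 17
  5x1 + x2 + s2 = 25
  x1 + 2x2 + s3 = 13
  x1, x2, s1, s2, s3 ≥ 0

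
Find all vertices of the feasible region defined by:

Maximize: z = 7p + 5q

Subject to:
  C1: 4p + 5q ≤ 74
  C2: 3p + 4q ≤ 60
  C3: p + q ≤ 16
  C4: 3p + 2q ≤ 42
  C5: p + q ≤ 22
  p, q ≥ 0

(0, 0), (14, 0), (10, 6), (6, 10), (0, 14.8)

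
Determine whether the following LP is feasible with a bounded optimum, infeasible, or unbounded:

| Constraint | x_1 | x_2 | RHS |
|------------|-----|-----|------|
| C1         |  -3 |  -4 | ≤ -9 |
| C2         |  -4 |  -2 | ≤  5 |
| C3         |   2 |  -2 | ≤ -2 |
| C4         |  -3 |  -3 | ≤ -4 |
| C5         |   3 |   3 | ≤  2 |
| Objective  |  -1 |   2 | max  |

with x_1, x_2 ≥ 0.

Infeasible (no feasible solution exists)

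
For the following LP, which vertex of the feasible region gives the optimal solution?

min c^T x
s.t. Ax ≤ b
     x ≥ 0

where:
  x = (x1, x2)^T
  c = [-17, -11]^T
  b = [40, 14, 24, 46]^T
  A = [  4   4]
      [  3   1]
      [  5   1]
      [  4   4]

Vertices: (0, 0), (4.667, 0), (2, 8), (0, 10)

Evaluate the objective at each vertex of the feasible region:
  z(0, 0) = 0
  z(4.667, 0) = -79.33
  z(2, 8) = -122  ←
  z(0, 10) = -110
The minimum is at x1 = 2, x2 = 8.

(2, 8)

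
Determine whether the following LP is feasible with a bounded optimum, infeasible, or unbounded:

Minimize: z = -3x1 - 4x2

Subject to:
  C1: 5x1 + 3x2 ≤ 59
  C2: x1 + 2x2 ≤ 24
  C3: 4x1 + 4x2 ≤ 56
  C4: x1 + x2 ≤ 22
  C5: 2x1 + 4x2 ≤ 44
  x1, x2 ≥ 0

Feasible with a bounded optimal solution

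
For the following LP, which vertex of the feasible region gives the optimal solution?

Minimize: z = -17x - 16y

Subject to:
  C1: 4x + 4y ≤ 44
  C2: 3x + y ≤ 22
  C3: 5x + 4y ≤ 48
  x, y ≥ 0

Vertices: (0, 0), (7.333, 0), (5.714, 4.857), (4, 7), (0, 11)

Evaluate the objective at each vertex of the feasible region:
  z(0, 0) = 0
  z(7.333, 0) = -124.7
  z(5.714, 4.857) = -174.9
  z(4, 7) = -180  ←
  z(0, 11) = -176
The minimum is at x = 4, y = 7.

(4, 7)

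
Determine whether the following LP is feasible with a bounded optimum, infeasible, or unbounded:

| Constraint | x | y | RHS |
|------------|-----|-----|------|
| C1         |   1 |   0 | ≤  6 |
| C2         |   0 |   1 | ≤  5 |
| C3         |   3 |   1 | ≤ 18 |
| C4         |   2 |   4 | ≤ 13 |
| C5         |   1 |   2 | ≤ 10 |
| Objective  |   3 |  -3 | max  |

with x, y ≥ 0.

Feasible with a bounded optimal solution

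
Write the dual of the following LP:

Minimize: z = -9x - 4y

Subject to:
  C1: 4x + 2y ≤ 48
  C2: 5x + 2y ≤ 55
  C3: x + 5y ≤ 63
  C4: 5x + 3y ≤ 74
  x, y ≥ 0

Primal min cᵀx s.t. Ax ≤ b, x ≥ 0  →  Dual max −bᵀy s.t. Aᵀy ≥ −c, y ≥ 0.

Maximize: z = -48y1 - 55y2 - 63y3 - 74y4

Subject to:
  4y1 + 5y2 + y3 + 5y4 ≥ 9
  2y1 + 2y2 + 5y3 + 3y4 ≥ 4
  y1, y2, y3, y4 ≥ 0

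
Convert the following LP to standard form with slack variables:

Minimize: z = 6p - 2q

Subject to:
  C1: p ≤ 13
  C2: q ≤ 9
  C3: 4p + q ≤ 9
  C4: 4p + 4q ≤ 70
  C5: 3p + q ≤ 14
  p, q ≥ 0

min z = 6p - 2q

s.t.
  p + s1 = 13
  q + s2 = 9
  4p + q + s3 = 9
  4p + 4q + s4 = 70
  3p + q + s5 = 14
  p, q, s1, s2, s3, s4, s5 ≥ 0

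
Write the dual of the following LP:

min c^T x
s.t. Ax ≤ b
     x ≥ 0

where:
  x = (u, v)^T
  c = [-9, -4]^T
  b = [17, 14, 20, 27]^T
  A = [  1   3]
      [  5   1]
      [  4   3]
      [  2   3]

Primal min cᵀx s.t. Ax ≤ b, x ≥ 0  →  Dual max −bᵀy s.t. Aᵀy ≥ −c, y ≥ 0.

Maximize: z = -17y1 - 14y2 - 20y3 - 27y4

Subject to:
  y1 + 5y2 + 4y3 + 2y4 ≥ 9
  3y1 + y2 + 3y3 + 3y4 ≥ 4
  y1, y2, y3, y4 ≥ 0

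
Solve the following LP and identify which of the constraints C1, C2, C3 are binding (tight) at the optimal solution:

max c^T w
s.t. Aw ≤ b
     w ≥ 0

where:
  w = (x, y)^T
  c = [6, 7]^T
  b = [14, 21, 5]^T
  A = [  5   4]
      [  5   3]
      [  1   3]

At x = 2, y = 1, compute slack b - a·x for each constraint:
  C1: 14 − 14 = 0  (binding)
  C2: 21 − 13 = 8  (slack)
  C3: 5 − 5 = 0  (binding)

Optimal: x = 2, y = 1
Binding: C1, C3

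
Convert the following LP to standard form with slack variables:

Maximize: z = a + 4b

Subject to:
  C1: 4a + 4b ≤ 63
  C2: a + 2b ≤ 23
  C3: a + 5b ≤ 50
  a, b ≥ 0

max z = a + 4b

s.t.
  4a + 4b + s1 = 63
  a + 2b + s2 = 23
  a + 5b + s3 = 50
  a, b, s1, s2, s3 ≥ 0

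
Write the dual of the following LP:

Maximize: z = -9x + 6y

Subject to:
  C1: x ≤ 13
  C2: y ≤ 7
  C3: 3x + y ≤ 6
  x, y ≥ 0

Primal max cᵀx s.t. Ax ≤ b, x ≥ 0  →  Dual min bᵀy s.t. Aᵀy ≥ c, y ≥ 0.

Minimize: z = 13y1 + 7y2 + 6y3

Subject to:
  y1 + 3y3 ≥ -9
  y2 + y3 ≥ 6
  y1, y2, y3 ≥ 0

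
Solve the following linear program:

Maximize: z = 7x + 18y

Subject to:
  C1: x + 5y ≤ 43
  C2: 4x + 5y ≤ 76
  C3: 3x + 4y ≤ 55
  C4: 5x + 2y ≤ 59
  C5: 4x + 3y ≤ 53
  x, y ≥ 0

Evaluate the objective at each vertex of the feasible region:
  z(0, 0) = 0
  z(11.8, 0) = 82.6
  z(10.14, 4.143) = 145.6
  z(8, 7) = 182  ←
  z(0, 8.6) = 154.8
The maximum is at x = 8, y = 7.

x = 8, y = 7, z = 182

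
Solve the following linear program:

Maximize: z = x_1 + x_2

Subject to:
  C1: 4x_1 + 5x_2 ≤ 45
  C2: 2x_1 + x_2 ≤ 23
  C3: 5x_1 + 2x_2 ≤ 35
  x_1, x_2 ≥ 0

Evaluate the objective at each vertex of the feasible region:
  z(0, 0) = 0
  z(7, 0) = 7
  z(5, 5) = 10  ←
  z(0, 9) = 9
The maximum is at x_1 = 5, x_2 = 5.

x_1 = 5, x_2 = 5, z = 10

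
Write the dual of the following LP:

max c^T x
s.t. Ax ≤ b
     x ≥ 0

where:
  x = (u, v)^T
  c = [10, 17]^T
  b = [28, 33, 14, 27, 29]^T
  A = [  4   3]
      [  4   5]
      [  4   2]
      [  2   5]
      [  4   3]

Primal max cᵀx s.t. Ax ≤ b, x ≥ 0  →  Dual min bᵀy s.t. Aᵀy ≥ c, y ≥ 0.

Minimize: z = 28y1 + 33y2 + 14y3 + 27y4 + 29y5

Subject to:
  4y1 + 4y2 + 4y3 + 2y4 + 4y5 ≥ 10
  3y1 + 5y2 + 2y3 + 5y4 + 3y5 ≥ 17
  y1, y2, y3, y4, y5 ≥ 0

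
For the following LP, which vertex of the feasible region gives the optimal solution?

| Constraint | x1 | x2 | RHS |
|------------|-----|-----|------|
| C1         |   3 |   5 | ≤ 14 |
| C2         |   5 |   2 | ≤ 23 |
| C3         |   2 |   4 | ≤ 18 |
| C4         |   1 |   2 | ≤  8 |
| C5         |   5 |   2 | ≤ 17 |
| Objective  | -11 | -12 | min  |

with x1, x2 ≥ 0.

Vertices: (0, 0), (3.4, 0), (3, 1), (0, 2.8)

Evaluate the objective at each vertex of the feasible region:
  z(0, 0) = 0
  z(3.4, 0) = -37.4
  z(3, 1) = -45  ←
  z(0, 2.8) = -33.6
The minimum is at x1 = 3, x2 = 1.

(3, 1)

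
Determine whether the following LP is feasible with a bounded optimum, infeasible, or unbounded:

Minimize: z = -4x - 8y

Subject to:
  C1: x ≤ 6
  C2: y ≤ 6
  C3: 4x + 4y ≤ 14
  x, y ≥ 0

Feasible with a bounded optimal solution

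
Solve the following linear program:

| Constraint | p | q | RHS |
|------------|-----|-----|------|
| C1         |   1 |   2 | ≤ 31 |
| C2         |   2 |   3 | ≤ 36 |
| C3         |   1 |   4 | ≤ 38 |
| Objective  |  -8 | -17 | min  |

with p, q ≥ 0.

Evaluate the objective at each vertex of the feasible region:
  z(0, 0) = 0
  z(18, 0) = -144
  z(6, 8) = -184  ←
  z(0, 9.5) = -161.5
The minimum is at p = 6, q = 8.

p = 6, q = 8, z = -184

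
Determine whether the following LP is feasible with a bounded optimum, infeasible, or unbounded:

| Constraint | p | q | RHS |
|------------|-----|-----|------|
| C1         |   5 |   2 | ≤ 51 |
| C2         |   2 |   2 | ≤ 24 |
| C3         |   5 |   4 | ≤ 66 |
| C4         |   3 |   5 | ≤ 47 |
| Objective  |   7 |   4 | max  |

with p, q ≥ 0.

Feasible with a bounded optimal solution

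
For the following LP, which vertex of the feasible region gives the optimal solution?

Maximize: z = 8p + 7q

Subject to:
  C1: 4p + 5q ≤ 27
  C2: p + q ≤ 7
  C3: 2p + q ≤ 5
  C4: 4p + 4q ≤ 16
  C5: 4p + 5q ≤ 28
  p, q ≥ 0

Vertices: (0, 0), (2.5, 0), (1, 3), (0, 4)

Evaluate the objective at each vertex of the feasible region:
  z(0, 0) = 0
  z(2.5, 0) = 20
  z(1, 3) = 29  ←
  z(0, 4) = 28
The maximum is at p = 1, q = 3.

(1, 3)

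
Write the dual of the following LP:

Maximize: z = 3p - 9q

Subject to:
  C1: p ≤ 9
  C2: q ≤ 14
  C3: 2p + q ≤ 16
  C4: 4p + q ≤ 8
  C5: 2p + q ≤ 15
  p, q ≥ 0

Primal max cᵀx s.t. Ax ≤ b, x ≥ 0  →  Dual min bᵀy s.t. Aᵀy ≥ c, y ≥ 0.

Minimize: z = 9y1 + 14y2 + 16y3 + 8y4 + 15y5

Subject to:
  y1 + 2y3 + 4y4 + 2y5 ≥ 3
  y2 + y3 + y4 + y5 ≥ -9
  y1, y2, y3, y4, y5 ≥ 0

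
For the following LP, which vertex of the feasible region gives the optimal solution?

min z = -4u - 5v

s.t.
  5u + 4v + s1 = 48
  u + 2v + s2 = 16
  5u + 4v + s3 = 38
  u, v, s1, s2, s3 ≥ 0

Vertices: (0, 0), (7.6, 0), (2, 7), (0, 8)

Evaluate the objective at each vertex of the feasible region:
  z(0, 0) = 0
  z(7.6, 0) = -30.4
  z(2, 7) = -43  ←
  z(0, 8) = -40
The minimum is at u = 2, v = 7.

(2, 7)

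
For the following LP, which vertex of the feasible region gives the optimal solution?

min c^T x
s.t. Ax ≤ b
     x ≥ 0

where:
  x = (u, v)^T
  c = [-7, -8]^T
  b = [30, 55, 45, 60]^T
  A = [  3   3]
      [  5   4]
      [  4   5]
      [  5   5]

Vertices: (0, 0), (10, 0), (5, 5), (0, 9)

Evaluate the objective at each vertex of the feasible region:
  z(0, 0) = 0
  z(10, 0) = -70
  z(5, 5) = -75  ←
  z(0, 9) = -72
The minimum is at u = 5, v = 5.

(5, 5)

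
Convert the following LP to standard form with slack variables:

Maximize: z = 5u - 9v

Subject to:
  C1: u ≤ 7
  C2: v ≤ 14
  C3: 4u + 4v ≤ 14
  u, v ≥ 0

max z = 5u - 9v

s.t.
  u + s1 = 7
  v + s2 = 14
  4u + 4v + s3 = 14
  u, v, s1, s2, s3 ≥ 0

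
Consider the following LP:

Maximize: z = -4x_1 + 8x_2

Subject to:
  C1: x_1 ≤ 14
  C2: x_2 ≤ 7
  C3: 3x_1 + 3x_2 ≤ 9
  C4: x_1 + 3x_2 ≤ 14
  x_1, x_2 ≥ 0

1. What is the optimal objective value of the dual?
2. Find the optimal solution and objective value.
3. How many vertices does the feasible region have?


1. 24
2. x_1 = 0, x_2 = 3, z = 24
3. 3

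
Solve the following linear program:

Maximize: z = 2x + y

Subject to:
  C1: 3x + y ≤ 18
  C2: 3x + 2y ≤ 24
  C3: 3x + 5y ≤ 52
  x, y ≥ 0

Evaluate the objective at each vertex of the feasible region:
  z(0, 0) = 0
  z(6, 0) = 12
  z(4, 6) = 14  ←
  z(1.778, 9.333) = 12.89
  z(0, 10.4) = 10.4
The maximum is at x = 4, y = 6.

x = 4, y = 6, z = 14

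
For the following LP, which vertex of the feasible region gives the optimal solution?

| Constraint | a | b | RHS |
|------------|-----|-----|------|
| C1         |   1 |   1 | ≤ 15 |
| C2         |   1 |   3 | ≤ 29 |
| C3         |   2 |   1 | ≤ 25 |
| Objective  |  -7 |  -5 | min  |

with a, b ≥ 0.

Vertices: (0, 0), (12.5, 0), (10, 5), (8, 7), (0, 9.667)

Evaluate the objective at each vertex of the feasible region:
  z(0, 0) = 0
  z(12.5, 0) = -87.5
  z(10, 5) = -95  ←
  z(8, 7) = -91
  z(0, 9.667) = -48.33
The minimum is at a = 10, b = 5.

(10, 5)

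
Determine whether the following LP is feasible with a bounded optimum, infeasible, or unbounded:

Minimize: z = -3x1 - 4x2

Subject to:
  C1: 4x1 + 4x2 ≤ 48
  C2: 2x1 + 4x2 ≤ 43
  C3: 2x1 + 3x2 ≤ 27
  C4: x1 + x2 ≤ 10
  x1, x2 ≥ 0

Feasible with a bounded optimal solution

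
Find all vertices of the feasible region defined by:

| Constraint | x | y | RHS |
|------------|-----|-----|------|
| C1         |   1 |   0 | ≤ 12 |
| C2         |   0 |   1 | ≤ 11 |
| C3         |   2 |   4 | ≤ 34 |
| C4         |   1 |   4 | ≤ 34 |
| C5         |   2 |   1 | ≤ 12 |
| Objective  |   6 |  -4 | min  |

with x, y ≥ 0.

(0, 0), (6, 0), (2.333, 7.333), (0, 8.5)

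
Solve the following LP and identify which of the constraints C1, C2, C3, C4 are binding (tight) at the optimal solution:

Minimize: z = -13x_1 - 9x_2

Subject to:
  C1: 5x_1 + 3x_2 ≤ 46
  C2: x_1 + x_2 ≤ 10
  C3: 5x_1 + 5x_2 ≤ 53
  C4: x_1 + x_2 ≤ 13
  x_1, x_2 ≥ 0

At x_1 = 8, x_2 = 2, compute slack b - a·x for each constraint:
  C1: 46 − 46 = 0  (binding)
  C2: 10 − 10 = 0  (binding)
  C3: 53 − 50 = 3  (slack)
  C4: 13 − 10 = 3  (slack)

Optimal: x_1 = 8, x_2 = 2
Binding: C1, C2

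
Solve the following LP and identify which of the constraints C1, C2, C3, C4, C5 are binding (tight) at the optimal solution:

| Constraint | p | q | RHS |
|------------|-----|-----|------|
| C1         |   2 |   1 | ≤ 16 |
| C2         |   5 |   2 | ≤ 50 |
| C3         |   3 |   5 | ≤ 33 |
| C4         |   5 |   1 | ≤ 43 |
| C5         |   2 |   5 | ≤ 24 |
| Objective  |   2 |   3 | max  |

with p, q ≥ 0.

At p = 7, q = 2, compute slack b - a·x for each constraint:
  C1: 16 − 16 = 0  (binding)
  C2: 50 − 39 = 11  (slack)
  C3: 33 − 31 = 2  (slack)
  C4: 43 − 37 = 6  (slack)
  C5: 24 − 24 = 0  (binding)

Optimal: p = 7, q = 2
Binding: C1, C5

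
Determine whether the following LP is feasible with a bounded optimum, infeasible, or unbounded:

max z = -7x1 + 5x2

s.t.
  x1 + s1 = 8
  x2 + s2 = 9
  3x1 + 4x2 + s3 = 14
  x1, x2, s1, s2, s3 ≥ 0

Feasible with a bounded optimal solution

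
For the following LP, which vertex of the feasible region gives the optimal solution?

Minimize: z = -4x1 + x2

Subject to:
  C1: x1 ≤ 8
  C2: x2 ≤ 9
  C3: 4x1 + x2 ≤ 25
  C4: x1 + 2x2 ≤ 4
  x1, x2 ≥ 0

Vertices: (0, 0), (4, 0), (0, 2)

Evaluate the objective at each vertex of the feasible region:
  z(0, 0) = 0
  z(4, 0) = -16  ←
  z(0, 2) = 2
The minimum is at x1 = 4, x2 = 0.

(4, 0)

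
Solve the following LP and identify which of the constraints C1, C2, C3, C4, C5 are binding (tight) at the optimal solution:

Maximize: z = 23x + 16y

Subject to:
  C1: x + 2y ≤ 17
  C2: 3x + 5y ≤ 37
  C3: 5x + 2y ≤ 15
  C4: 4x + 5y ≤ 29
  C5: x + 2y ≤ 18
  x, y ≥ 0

At x = 1, y = 5, compute slack b - a·x for each constraint:
  C1: 17 − 11 = 6  (slack)
  C2: 37 − 28 = 9  (slack)
  C3: 15 − 15 = 0  (binding)
  C4: 29 − 29 = 0  (binding)
  C5: 18 − 11 = 7  (slack)

Optimal: x = 1, y = 5
Binding: C3, C4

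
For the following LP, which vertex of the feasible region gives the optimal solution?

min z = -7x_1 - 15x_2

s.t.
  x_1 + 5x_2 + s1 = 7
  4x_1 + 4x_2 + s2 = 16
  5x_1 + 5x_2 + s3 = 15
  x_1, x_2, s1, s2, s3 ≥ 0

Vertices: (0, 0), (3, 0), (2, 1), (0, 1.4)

Evaluate the objective at each vertex of the feasible region:
  z(0, 0) = 0
  z(3, 0) = -21
  z(2, 1) = -29  ←
  z(0, 1.4) = -21
The minimum is at x_1 = 2, x_2 = 1.

(2, 1)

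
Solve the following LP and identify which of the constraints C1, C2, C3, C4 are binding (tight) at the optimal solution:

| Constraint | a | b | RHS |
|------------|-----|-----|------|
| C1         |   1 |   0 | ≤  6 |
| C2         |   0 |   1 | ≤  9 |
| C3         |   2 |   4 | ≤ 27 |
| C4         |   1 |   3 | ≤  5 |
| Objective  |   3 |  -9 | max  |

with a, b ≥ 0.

At a = 5, b = 0, compute slack b - a·x for each constraint:
  C1: 6 − 5 = 1  (slack)
  C2: 9 − 0 = 9  (slack)
  C3: 27 − 10 = 17  (slack)
  C4: 5 − 5 = 0  (binding)

Optimal: a = 5, b = 0
Binding: C4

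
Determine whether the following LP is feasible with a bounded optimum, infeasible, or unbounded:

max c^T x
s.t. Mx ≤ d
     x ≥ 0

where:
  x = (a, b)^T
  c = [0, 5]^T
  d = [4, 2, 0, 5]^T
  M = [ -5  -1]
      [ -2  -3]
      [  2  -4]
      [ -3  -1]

Unbounded (objective can increase without bound)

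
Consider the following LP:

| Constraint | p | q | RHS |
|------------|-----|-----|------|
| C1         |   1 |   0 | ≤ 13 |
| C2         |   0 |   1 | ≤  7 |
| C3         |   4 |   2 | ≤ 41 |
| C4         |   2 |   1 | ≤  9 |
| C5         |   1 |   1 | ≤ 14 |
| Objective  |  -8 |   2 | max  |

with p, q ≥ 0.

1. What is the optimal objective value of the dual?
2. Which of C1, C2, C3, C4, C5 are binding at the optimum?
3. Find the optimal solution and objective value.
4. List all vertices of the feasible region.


1. 14
2. C2
3. p = 0, q = 7, z = 14
4. (0, 0), (4.5, 0), (1, 7), (0, 7)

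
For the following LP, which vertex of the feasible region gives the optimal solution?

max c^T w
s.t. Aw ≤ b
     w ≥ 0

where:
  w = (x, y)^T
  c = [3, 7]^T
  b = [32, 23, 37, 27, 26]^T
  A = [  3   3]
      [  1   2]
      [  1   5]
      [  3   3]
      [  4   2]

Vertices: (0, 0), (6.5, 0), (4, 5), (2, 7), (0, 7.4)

Evaluate the objective at each vertex of the feasible region:
  z(0, 0) = 0
  z(6.5, 0) = 19.5
  z(4, 5) = 47
  z(2, 7) = 55  ←
  z(0, 7.4) = 51.8
The maximum is at x = 2, y = 7.

(2, 7)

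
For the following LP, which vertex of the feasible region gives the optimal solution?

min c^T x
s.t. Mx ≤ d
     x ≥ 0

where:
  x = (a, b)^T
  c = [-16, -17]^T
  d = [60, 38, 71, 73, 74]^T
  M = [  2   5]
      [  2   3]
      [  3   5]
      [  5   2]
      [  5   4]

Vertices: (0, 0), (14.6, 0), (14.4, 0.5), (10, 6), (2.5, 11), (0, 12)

Evaluate the objective at each vertex of the feasible region:
  z(0, 0) = 0
  z(14.6, 0) = -233.6
  z(14.4, 0.5) = -238.9
  z(10, 6) = -262  ←
  z(2.5, 11) = -227
  z(0, 12) = -204
The minimum is at a = 10, b = 6.

(10, 6)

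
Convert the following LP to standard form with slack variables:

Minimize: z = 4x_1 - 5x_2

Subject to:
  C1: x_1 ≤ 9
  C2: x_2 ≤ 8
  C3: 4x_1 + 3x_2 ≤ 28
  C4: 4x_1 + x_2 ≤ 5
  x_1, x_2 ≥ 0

min z = 4x_1 - 5x_2

s.t.
  x_1 + s1 = 9
  x_2 + s2 = 8
  4x_1 + 3x_2 + s3 = 28
  4x_1 + x_2 + s4 = 5
  x_1, x_2, s1, s2, s3, s4 ≥ 0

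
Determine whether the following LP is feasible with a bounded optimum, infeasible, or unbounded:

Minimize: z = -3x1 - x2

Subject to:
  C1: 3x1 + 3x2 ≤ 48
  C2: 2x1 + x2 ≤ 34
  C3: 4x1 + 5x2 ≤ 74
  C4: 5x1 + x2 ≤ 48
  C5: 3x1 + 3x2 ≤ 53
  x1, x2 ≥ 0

Feasible with a bounded optimal solution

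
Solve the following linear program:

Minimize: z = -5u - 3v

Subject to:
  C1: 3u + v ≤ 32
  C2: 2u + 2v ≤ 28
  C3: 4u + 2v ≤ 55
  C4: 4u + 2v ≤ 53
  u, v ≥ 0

Evaluate the objective at each vertex of the feasible region:
  z(0, 0) = 0
  z(10.67, 0) = -53.33
  z(9, 5) = -60  ←
  z(0, 14) = -42
The minimum is at u = 9, v = 5.

u = 9, v = 5, z = -60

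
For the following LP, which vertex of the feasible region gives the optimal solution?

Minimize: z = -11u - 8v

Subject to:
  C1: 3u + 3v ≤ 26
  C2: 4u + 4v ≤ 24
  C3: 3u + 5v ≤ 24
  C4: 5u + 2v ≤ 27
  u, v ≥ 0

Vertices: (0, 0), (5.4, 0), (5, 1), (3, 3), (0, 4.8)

Evaluate the objective at each vertex of the feasible region:
  z(0, 0) = 0
  z(5.4, 0) = -59.4
  z(5, 1) = -63  ←
  z(3, 3) = -57
  z(0, 4.8) = -38.4
The minimum is at u = 5, v = 1.

(5, 1)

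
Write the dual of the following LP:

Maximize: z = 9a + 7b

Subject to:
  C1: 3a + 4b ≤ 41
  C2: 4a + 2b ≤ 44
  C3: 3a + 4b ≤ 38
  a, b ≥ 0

Primal max cᵀx s.t. Ax ≤ b, x ≥ 0  →  Dual min bᵀy s.t. Aᵀy ≥ c, y ≥ 0.

Minimize: z = 41y1 + 44y2 + 38y3

Subject to:
  3y1 + 4y2 + 3y3 ≥ 9
  4y1 + 2y2 + 4y3 ≥ 7
  y1, y2, y3 ≥ 0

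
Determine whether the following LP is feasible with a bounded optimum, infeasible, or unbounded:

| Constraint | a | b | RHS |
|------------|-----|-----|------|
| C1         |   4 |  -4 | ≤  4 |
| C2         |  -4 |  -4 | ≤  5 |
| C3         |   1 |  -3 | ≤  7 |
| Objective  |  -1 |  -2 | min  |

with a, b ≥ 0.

Unbounded (objective can decrease without bound)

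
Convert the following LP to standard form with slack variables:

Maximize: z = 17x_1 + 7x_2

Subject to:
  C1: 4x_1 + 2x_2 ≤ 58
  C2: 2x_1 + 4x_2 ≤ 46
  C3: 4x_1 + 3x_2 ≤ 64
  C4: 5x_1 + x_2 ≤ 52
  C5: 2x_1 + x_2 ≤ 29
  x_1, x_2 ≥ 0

max z = 17x_1 + 7x_2

s.t.
  4x_1 + 2x_2 + s1 = 58
  2x_1 + 4x_2 + s2 = 46
  4x_1 + 3x_2 + s3 = 64
  5x_1 + x_2 + s4 = 52
  2x_1 + x_2 + s5 = 29
  x_1, x_2, s1, s2, s3, s4, s5 ≥ 0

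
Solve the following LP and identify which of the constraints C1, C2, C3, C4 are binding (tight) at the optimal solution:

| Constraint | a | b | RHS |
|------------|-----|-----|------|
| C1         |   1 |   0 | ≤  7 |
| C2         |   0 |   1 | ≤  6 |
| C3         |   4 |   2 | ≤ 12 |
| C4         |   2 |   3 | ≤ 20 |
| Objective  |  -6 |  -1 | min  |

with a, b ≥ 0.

At a = 3, b = 0, compute slack b - a·x for each constraint:
  C1: 7 − 3 = 4  (slack)
  C2: 6 − 0 = 6  (slack)
  C3: 12 − 12 = 0  (binding)
  C4: 20 − 6 = 14  (slack)

Optimal: a = 3, b = 0
Binding: C3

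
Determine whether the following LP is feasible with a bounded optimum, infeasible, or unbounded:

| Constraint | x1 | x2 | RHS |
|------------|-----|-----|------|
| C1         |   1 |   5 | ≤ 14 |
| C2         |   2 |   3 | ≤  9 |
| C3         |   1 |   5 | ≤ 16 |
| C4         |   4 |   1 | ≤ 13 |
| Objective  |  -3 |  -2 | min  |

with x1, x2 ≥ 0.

Feasible with a bounded optimal solution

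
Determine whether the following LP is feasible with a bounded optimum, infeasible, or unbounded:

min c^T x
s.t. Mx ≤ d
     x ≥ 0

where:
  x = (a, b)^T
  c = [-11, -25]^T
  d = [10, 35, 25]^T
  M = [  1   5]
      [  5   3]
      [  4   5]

Feasible with a bounded optimal solution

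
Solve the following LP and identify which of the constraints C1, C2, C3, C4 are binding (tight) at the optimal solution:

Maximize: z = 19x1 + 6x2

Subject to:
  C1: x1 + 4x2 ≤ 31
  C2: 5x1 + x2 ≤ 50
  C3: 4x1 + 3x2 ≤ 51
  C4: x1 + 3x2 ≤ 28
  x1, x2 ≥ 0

At x1 = 9, x2 = 5, compute slack b - a·x for each constraint:
  C1: 31 − 29 = 2  (slack)
  C2: 50 − 50 = 0  (binding)
  C3: 51 − 51 = 0  (binding)
  C4: 28 − 24 = 4  (slack)

Optimal: x1 = 9, x2 = 5
Binding: C2, C3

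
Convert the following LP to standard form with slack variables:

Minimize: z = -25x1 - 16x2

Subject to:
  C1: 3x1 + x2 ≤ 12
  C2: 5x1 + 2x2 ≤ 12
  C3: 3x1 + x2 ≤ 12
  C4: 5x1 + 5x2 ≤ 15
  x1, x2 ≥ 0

min z = -25x1 - 16x2

s.t.
  3x1 + x2 + s1 = 12
  5x1 + 2x2 + s2 = 12
  3x1 + x2 + s3 = 12
  5x1 + 5x2 + s4 = 15
  x1, x2, s1, s2, s3, s4 ≥ 0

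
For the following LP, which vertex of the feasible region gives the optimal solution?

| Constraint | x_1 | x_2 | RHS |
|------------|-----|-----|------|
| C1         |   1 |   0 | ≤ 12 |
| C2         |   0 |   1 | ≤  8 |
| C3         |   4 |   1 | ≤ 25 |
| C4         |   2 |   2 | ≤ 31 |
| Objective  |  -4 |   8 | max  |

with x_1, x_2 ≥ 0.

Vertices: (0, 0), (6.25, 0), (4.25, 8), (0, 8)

Evaluate the objective at each vertex of the feasible region:
  z(0, 0) = 0
  z(6.25, 0) = -25
  z(4.25, 8) = 47
  z(0, 8) = 64  ←
The maximum is at x_1 = 0, x_2 = 8.

(0, 8)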